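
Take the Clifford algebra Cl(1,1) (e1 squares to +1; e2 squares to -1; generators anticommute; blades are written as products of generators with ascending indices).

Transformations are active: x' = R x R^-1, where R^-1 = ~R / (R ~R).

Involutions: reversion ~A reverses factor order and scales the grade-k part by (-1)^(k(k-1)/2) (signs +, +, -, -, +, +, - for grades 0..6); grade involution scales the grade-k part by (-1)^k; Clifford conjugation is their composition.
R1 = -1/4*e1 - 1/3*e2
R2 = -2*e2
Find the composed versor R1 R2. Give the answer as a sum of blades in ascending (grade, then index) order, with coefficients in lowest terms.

Distribute over the terms of R2 (each basis-blade product reordered to ascending indices, repeated generators contracted through their squares):
R1 (-2*e2) = -2/3 + 1/2*e1 e2
Answer: -2/3 + 1/2*e1 e2


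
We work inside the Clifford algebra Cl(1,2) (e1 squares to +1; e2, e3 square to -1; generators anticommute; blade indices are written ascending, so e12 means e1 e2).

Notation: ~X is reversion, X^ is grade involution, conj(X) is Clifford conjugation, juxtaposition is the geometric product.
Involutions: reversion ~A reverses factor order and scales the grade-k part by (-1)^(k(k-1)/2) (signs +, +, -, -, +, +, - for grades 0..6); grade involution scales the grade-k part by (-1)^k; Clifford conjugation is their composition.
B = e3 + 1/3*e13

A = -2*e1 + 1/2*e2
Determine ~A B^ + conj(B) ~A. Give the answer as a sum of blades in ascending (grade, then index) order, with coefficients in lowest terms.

first term: -2/3*e3 + 2*e13 - 1/2*e23 - 1/6*e123
second term: -2/3*e3 - 2*e13 + 1/2*e23 + 1/6*e123
Answer: -4/3*e3


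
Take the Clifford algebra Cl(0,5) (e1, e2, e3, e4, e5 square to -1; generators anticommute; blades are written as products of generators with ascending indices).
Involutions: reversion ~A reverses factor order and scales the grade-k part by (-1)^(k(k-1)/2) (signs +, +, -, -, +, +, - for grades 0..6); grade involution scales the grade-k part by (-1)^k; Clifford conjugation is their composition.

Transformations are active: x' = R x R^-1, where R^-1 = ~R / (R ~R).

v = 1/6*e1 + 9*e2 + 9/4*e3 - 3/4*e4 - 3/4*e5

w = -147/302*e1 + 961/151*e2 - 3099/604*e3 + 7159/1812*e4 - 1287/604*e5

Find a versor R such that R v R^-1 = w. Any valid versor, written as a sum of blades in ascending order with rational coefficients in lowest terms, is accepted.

Construction: equal norms (both -12559/144) license R = v + w = -145/453*e1 + 2320/151*e2 - 435/151*e3 + 1450/453*e4 - 435/151*e5 — nothing changes along that direction, while (v - w)/2 changes sign, so v maps onto w.
Answer: -145/453*e1 + 2320/151*e2 - 435/151*e3 + 1450/453*e4 - 435/151*e5


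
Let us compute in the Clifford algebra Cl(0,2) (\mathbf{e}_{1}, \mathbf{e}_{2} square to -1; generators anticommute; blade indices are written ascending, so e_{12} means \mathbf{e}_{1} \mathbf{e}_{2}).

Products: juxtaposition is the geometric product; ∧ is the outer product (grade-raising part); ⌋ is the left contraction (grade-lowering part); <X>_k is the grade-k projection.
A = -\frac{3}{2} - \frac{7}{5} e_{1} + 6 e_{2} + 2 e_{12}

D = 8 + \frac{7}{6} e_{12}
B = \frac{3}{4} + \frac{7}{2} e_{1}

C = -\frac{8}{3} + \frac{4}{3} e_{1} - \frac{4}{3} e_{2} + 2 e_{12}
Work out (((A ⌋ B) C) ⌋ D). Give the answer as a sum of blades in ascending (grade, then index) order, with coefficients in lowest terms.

step 1: \frac{151}{40} - \frac{21}{4} e_{1}
step 2: -\frac{46}{15} + \frac{571}{30} e_{1} + \frac{82}{15} e_{2} + \frac{291}{20} e_{12}
step 3: -\frac{4981}{120} + \frac{287}{45} e_{1} - \frac{3997}{180} e_{2} - \frac{161}{45} e_{12}
Answer: -\frac{4981}{120} + \frac{287}{45} e_{1} - \frac{3997}{180} e_{2} - \frac{161}{45} e_{12}


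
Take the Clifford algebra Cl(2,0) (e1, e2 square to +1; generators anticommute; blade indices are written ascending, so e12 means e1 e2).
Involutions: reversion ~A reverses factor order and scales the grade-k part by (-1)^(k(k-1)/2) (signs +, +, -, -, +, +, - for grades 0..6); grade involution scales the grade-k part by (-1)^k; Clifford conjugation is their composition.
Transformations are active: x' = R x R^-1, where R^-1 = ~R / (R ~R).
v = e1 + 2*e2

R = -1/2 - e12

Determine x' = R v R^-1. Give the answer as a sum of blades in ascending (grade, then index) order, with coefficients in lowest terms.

~R = -1/2 + e12, and R ~R = 5/4, so R^-1 = ~R / (5/4).
R v = -5/2*e1
Answer: e1 - 2*e2


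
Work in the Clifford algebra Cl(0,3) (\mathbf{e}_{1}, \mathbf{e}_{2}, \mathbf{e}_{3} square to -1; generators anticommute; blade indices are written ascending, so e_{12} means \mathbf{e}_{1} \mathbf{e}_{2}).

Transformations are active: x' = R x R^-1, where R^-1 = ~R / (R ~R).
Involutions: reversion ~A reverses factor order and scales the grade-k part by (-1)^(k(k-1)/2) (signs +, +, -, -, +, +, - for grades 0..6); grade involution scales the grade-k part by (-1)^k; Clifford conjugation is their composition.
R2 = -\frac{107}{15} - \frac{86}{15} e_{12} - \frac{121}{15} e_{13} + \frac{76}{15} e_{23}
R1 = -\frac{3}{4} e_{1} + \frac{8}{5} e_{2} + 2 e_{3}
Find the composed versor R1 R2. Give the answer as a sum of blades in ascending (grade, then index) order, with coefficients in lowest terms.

Distribute over the terms of R1 (each basis-blade product reordered to ascending indices, repeated generators contracted through their squares):
(-\frac{3}{4} e_{1}) R2 = \frac{107}{20} e_{1} - \frac{43}{10} e_{2} - \frac{121}{20} e_{3} - \frac{19}{5} e_{123}
(\frac{8}{5} e_{2}) R2 = -\frac{688}{75} e_{1} - \frac{856}{75} e_{2} - \frac{608}{75} e_{3} + \frac{968}{75} e_{123}
(2 e_{3}) R2 = -\frac{242}{15} e_{1} + \frac{152}{15} e_{2} - \frac{214}{15} e_{3} - \frac{172}{15} e_{123}
Summing the partial products and collecting blades:
Answer: -\frac{5987}{300} e_{1} - \frac{279}{50} e_{2} - \frac{8527}{300} e_{3} - \frac{59}{25} e_{123}


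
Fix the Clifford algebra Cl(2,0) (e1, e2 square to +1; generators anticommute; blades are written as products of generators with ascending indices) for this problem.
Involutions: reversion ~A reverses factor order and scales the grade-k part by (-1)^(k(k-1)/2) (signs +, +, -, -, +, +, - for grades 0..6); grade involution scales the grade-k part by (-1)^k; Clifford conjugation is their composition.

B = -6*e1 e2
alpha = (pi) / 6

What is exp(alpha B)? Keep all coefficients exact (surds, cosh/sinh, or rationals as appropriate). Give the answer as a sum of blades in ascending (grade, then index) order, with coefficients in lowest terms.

B^2 = (-6)^2*(e1 e2)^2 = 36*(-1) = -36 (a basis 2-blade squares to minus the product of its generators' squares).
B^2 = -36 — the negative square puts this in the circular regime; l = 6, alpha*l = pi, so exp(alpha B) = cos(pi) + (sin(pi)/6)*B = -1 + (0)*B.
Answer: -1


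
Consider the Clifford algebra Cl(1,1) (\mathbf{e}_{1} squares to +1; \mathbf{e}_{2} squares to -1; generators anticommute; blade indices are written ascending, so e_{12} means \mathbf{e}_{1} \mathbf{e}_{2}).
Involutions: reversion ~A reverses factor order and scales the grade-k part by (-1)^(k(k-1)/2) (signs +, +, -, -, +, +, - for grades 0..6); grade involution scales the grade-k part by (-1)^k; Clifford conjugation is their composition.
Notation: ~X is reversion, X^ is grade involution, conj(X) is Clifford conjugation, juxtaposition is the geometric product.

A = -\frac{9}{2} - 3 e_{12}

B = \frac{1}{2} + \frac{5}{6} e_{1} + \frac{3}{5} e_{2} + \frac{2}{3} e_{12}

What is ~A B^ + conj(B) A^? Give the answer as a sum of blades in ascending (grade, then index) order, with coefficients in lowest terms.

first term: -\frac{1}{4} + \frac{111}{20} e_{1} + \frac{26}{5} e_{2} - \frac{3}{2} e_{12}
second term: -\frac{1}{4} + \frac{111}{20} e_{1} + \frac{26}{5} e_{2} + \frac{3}{2} e_{12}
Answer: -\frac{1}{2} + \frac{111}{10} e_{1} + \frac{52}{5} e_{2}


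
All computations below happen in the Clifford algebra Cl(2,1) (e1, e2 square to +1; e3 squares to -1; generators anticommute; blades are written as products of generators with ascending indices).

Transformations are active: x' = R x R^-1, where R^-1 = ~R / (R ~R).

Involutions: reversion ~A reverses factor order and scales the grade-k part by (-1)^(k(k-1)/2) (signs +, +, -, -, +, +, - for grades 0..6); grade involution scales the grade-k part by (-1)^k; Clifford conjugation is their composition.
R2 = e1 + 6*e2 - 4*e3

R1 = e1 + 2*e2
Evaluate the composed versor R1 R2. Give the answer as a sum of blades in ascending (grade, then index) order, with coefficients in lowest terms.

Distribute over the terms of R1 (each basis-blade product reordered to ascending indices, repeated generators contracted through their squares):
(e1) R2 = 1 + 6*e1 e2 - 4*e1 e3
(2*e2) R2 = 12 - 2*e1 e2 - 8*e2 e3
Summing the partial products and collecting blades:
Answer: 13 + 4*e1 e2 - 4*e1 e3 - 8*e2 e3


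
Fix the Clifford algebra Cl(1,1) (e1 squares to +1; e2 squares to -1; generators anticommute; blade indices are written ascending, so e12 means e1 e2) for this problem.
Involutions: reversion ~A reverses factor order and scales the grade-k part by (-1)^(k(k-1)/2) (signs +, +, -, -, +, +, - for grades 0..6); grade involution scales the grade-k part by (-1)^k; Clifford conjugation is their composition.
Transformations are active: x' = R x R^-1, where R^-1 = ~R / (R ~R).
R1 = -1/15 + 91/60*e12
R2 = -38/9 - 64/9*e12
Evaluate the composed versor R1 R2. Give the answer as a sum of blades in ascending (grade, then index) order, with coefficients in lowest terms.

Distribute over the terms of R1 (each basis-blade product reordered to ascending indices, repeated generators contracted through their squares):
(-1/15) R2 = 38/135 + 64/135*e12
(91/60*e12) R2 = -1456/135 - 1729/270*e12
Summing the partial products and collecting blades:
Answer: -1418/135 - 1601/270*e12


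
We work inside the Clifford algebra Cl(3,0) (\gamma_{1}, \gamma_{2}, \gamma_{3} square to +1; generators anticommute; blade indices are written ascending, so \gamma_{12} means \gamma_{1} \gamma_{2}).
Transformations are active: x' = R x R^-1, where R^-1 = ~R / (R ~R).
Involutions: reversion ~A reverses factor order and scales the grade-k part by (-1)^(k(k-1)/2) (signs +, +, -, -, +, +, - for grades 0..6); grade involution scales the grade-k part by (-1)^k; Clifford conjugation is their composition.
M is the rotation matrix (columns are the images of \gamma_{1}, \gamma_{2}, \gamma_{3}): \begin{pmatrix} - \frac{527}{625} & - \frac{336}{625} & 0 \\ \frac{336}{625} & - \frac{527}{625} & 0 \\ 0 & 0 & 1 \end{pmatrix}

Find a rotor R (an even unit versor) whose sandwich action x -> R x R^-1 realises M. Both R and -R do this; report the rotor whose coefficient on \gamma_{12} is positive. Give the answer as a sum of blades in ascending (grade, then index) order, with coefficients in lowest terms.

Method: write R = a + b12*\gamma_{12} + b13*\gamma_{13} + b23*\gamma_{23} with a^2 + b12^2 + b13^2 + b23^2 = 1 (so R^-1 = ~R). Expanding the columns R e_j ~R gives tr M = 4a^2 - 1 and, from the antisymmetric part, M21 - M12 = -4a*b12, M13 - M31 = 4a*b13, M32 - M23 = -4a*b23.
Here tr M = -\frac{429}{625}, so a^2 = (1 + tr M)/4 = \frac{49}{625} and a = ±\frac{7}{25}. Taking a = \frac{7}{25}: M21 - M12 = \frac{672}{625}, M13 - M31 = 0, M32 - M23 = 0, giving b12 = -\frac{24}{25}, b13 = 0, b23 = 0, i.e. R = \frac{7}{25} - \frac{24}{25} \gamma_{12}.
Its \gamma_{12} coefficient is negative, so report the other preimage -R.
Answer: -\frac{7}{25} + \frac{24}{25} \gamma_{12}. Why the constraint matters: R and -R act identically through the sandwich — M has trace -\frac{429}{625} either way — so only the sign condition on \gamma_{12} picks one of the two preimages.


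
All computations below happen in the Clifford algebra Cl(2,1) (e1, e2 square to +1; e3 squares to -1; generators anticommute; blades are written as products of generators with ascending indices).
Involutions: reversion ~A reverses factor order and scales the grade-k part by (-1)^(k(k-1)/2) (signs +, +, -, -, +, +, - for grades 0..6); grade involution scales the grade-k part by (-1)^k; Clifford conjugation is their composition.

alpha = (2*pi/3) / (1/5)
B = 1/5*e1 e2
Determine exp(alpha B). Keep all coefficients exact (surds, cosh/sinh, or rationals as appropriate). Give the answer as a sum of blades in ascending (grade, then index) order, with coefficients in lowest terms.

B^2 = (1/5)^2*(e1 e2)^2 = 1/25*(-1) = -1/25 (a basis 2-blade squares to minus the product of its generators' squares).
B^2 = -1/25 — a negative square means the series sums to a rotation: l = 1/5, alpha*l = 2*pi/3, so exp(alpha B) = cos(2*pi/3) + (sin(2*pi/3)/(1/5))*B = -1/2 + (5*sqrt(3)/2)*B.
Answer: -1/2 + sqrt(3)/2*e1 e2


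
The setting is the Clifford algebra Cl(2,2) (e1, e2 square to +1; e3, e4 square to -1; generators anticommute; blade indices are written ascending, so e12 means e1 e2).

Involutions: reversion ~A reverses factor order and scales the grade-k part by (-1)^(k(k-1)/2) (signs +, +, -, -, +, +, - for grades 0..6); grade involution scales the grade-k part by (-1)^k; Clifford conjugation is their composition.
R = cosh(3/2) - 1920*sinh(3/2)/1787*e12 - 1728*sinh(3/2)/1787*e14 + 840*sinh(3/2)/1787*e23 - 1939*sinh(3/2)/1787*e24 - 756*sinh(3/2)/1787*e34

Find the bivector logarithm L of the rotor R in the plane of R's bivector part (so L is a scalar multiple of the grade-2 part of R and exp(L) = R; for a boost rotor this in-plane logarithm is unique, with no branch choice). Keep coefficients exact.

The scalar part of R is cosh(3/2), which fixes the rapidity magnitude through cosh (cosh is even, so it cannot fix the sign — the bivector part carries that); dividing the bivector part by sinh of the rapidity gives the plane, and L = rapidity * plane, where the joint sign ambiguity of (rapidity, plane) cancels in the product.
Concretely: cosh(rapidity) = cosh(3/2) gives rapidity = ±3/2, and since rapidity/sinh(rapidity) is even the sign is immaterial: L = (rapidity/sinh(rapidity)) * <R>_2 = (3/(2*sinh(3/2))) * <R>_2.
Answer: -2880/1787*e12 - 2592/1787*e14 + 1260/1787*e23 - 5817/3574*e24 - 1134/1787*e34


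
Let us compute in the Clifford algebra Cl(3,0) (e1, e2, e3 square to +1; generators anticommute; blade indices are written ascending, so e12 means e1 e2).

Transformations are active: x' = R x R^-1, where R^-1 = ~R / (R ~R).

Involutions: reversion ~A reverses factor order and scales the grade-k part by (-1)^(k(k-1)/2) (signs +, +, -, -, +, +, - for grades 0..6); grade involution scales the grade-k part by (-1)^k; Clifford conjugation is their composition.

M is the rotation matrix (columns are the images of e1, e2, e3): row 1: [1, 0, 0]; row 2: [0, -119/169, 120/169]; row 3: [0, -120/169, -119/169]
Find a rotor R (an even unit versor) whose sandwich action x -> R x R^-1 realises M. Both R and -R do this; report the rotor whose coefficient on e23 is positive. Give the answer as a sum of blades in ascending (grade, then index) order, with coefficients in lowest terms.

Method: write R = a + b12*e12 + b13*e13 + b23*e23 with a^2 + b12^2 + b13^2 + b23^2 = 1 (so R^-1 = ~R). Expanding the columns R e_j ~R gives tr M = 4a^2 - 1 and, from the antisymmetric part, M21 - M12 = -4a*b12, M13 - M31 = 4a*b13, M32 - M23 = -4a*b23.
Here tr M = -69/169, so a^2 = (1 + tr M)/4 = 25/169 and a = ±5/13. Taking a = 5/13: M21 - M12 = 0, M13 - M31 = 0, M32 - M23 = -240/169, giving b12 = 0, b13 = 0, b23 = 12/13, i.e. R = 5/13 + 12/13*e23.
Its e23 coefficient is already positive.
Answer: 5/13 + 12/13*e23. Note: both R and -R realise this M (trace -69/169); the covering map identifies them, and the e23-coefficient sign is the tie-breaker.


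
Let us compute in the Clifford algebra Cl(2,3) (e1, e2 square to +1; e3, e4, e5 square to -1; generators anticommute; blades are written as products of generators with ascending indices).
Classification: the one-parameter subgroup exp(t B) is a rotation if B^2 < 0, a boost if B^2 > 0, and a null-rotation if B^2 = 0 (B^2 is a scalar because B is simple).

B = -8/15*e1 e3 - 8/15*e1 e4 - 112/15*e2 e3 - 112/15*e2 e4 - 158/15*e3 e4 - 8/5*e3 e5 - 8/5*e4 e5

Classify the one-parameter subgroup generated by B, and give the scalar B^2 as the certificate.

B^2 term by term: the squares give (-8/15)^2*(e1 e3)^2 + (-8/15)^2*(e1 e4)^2 + (-112/15)^2*(e2 e3)^2 + (-112/15)^2*(e2 e4)^2 + (-158/15)^2*(e3 e4)^2 + (-8/5)^2*(e3 e5)^2 + (-8/5)^2*(e4 e5)^2 = 64/225*(+1) + 64/225*(+1) + 12544/225*(+1) + 12544/225*(+1) + 24964/225*(-1) + 64/25*(-1) + 64/25*(-1) = -4 (each basis 2-blade squares to minus the product of its generators' squares); cross terms between blades sharing an index anticommute and cancel; the commuting (index-disjoint) pairs give grade-4 terms 2*c*c'*(blade product), which cancel blade by blade — e1 e2 e3 e4: -1792/225 + 1792/225 = 0; e1 e3 e4 e5: 128/75 - 128/75 = 0; e2 e3 e4 e5: 1792/75 - 1792/75 = 0 — confirming B is simple. So B^2 = -4.
Answer: rotation, certificate B^2 = -4. The scalar -4 is the complete invariant here: its sign names the subgroup type.


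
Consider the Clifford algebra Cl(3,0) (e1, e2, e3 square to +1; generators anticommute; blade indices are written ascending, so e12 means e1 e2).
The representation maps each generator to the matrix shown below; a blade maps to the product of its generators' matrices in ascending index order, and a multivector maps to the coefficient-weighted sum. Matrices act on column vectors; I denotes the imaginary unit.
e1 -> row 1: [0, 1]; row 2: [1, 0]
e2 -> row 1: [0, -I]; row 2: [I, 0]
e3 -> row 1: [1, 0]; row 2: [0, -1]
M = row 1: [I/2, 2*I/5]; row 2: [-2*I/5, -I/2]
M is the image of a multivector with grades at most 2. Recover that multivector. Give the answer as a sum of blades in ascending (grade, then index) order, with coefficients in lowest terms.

Method: 1, rho(e1), rho(e2), rho(e3) form a trace-orthogonal basis of the 2x2 complex matrices (tr(X Y) = 2 if X = Y, else 0), so M = m0*1 + m1*rho(e1) + m2*rho(e2) + m3*rho(e3) with m0 = tr(M)/2 = 0, m1 = tr(M rho(e1))/2 = 0, m2 = tr(M rho(e2))/2 = -2/5, m3 = tr(M rho(e3))/2 = I/2.
Multiplying table entries, the bivector images are rho(e12) = I*rho(e3), rho(e13) = -I*rho(e2), rho(e23) = I*rho(e1); with real blade coefficients the real parts of m0..m3 are the coefficients of 1, e1, e2, e3 and the imaginary parts give the bivectors (e23: Im m1, e13: -Im m2, e12: Im m3).
Answer: -2/5*e2 + 1/2*e12


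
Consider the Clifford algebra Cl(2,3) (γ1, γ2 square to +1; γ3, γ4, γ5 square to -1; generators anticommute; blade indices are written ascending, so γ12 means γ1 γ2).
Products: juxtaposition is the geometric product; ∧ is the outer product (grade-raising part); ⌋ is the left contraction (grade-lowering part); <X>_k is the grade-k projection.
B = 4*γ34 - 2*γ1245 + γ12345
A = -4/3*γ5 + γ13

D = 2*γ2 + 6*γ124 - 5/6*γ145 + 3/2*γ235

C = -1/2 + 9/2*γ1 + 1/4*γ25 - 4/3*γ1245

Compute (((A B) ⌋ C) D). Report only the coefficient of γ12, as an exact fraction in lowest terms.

step 1: -4*γ14 + 8/3*γ124 - γ245 - 16/3*γ345 + 4/3*γ1234 - 2*γ2345
step 2: 4/3*γ1 - 32/9*γ5 - 16/3*γ25
step 3: 8*γ3 + 32/3*γ5 + 8/3*γ12 - 80/27*γ14 + 16/3*γ23 + 8*γ24 + 64/9*γ25 - 10/9*γ45 + 40/9*γ124 - 32*γ145 + 2*γ1235 + 64/3*γ1245
Answer: 8/3


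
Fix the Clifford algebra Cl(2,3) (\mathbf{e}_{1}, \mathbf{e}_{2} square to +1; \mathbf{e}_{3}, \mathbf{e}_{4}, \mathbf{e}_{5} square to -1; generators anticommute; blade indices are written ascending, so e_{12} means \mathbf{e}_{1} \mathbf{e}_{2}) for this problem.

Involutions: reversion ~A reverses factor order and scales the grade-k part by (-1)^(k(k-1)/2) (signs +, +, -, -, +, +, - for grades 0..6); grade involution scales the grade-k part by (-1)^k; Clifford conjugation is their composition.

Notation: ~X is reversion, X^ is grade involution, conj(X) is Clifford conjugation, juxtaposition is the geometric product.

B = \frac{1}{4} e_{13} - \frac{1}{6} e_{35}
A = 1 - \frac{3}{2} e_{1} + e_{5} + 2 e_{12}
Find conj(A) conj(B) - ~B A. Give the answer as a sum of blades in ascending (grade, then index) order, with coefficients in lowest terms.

first term: -\frac{13}{24} e_{3} - \frac{1}{4} e_{13} - \frac{1}{2} e_{23} + \frac{1}{6} e_{35} + \frac{1}{2} e_{135} - \frac{1}{3} e_{1235}
second term: -\frac{13}{24} e_{3} - \frac{1}{4} e_{13} - \frac{1}{2} e_{23} + \frac{1}{6} e_{35} - \frac{1}{2} e_{135} + \frac{1}{3} e_{1235}
Answer: e_{135} - \frac{2}{3} e_{1235}


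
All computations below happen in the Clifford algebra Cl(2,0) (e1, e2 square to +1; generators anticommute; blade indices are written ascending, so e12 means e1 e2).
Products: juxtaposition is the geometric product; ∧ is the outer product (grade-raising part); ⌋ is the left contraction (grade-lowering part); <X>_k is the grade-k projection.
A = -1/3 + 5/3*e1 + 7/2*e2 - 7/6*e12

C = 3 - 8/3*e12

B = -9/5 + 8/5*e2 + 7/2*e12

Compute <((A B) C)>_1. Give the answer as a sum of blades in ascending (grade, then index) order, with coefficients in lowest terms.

step 1: 617/60 - 1027/60*e1 - e2 + 18/5*e12
step 2: 809/20 - 3241/60*e1 + 1919/45*e2 - 748/45*e12
step 3: -3241/60*e1 + 1919/45*e2
Answer: -3241/60*e1 + 1919/45*e2


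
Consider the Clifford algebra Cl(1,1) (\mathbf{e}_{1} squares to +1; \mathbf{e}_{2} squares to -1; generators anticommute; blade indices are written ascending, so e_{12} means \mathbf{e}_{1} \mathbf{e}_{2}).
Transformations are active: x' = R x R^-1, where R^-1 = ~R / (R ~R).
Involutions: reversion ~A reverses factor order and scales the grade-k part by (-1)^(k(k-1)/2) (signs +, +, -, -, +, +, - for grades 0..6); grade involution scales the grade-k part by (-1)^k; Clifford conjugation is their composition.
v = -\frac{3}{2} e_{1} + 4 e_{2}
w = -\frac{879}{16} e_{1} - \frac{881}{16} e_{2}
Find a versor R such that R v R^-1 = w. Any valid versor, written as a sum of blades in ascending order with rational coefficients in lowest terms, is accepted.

Why this works: both vectors square to -\frac{55}{4}, so q(v) = q(w) and R = v + w = -\frac{903}{16} e_{1} - \frac{817}{16} e_{2} carries v to w — its own direction survives, the complement (v - w)/2 flips.
Answer: -\frac{903}{16} e_{1} - \frac{817}{16} e_{2}


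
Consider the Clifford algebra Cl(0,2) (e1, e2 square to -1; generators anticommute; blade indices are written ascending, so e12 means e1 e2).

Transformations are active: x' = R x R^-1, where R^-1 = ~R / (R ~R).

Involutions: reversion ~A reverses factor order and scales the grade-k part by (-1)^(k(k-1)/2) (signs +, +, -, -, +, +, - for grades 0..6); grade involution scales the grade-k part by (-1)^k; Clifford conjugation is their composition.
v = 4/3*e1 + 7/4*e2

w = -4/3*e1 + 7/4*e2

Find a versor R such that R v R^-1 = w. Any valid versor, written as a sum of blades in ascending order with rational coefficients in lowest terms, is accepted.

Reasoning: v^2 = w^2 = -697/144 since conjugation preserves the quadratic form; R = v + w = 7/2*e2 is then valid when invertible, keeping its own part and reversing (v - w)/2.
Answer: 7/2*e2


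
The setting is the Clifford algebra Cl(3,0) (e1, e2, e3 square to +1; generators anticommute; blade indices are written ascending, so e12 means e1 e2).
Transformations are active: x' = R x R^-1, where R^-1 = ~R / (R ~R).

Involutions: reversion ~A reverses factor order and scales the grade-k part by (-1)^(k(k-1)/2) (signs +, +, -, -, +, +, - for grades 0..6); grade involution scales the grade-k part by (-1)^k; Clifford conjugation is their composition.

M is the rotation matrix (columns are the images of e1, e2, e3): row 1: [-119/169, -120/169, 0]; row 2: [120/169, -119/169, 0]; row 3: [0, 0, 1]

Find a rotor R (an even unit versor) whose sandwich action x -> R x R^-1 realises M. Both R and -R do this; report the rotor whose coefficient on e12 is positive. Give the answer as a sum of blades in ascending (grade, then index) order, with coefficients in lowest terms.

Method: write R = a + b12*e12 + b13*e13 + b23*e23 with a^2 + b12^2 + b13^2 + b23^2 = 1 (so R^-1 = ~R). Expanding the columns R e_j ~R gives tr M = 4a^2 - 1 and, from the antisymmetric part, M21 - M12 = -4a*b12, M13 - M31 = 4a*b13, M32 - M23 = -4a*b23.
Here tr M = -69/169, so a^2 = (1 + tr M)/4 = 25/169 and a = ±5/13. Taking a = 5/13: M21 - M12 = 240/169, M13 - M31 = 0, M32 - M23 = 0, giving b12 = -12/13, b13 = 0, b23 = 0, i.e. R = 5/13 - 12/13*e12.
Its e12 coefficient is negative, so report the other preimage -R.
Answer: -5/13 + 12/13*e12. Why the constraint matters: R and -R act identically through the sandwich — M has trace -69/169 either way — so only the sign condition on e12 picks one of the two preimages.


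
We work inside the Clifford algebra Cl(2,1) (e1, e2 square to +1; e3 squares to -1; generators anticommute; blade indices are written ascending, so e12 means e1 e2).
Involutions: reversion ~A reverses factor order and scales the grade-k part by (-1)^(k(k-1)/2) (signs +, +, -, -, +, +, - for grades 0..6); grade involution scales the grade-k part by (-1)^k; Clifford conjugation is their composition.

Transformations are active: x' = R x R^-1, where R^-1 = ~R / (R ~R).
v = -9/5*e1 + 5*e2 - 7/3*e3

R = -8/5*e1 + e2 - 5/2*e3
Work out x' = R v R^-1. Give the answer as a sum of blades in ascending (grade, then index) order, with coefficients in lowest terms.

~R = -8/5*e1 + e2 - 5/2*e3, and R ~R = -269/100, so R^-1 = ~R / (-269/100).
R v = 307/150 - 31/5*e12 - 23/30*e13 + 61/6*e23
Answer: 17087/4035*e1 - 5263/807*e2 + 1651/269*e3


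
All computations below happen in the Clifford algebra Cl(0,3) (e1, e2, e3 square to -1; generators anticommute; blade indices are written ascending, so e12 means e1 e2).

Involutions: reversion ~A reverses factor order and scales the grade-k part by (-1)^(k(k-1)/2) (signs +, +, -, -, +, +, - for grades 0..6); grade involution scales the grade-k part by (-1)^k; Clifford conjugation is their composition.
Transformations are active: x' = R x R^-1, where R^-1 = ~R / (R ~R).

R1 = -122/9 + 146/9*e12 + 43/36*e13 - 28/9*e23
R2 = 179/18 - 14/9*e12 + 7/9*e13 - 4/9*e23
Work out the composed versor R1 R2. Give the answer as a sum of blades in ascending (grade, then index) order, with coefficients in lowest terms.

Distribute over the terms of R1 (each basis-blade product reordered to ascending indices, repeated generators contracted through their squares):
(-122/9) R2 = -10919/81 + 1708/81*e12 - 854/81*e13 + 488/81*e23
(146/9*e12) R2 = 2044/81 + 13067/81*e12 + 584/81*e13 + 1022/81*e23
(43/36*e13) R2 = -301/324 - 43/81*e12 + 7697/648*e13 + 301/162*e23
(-28/9*e23) R2 = -112/81 + 196/81*e12 + 392/81*e13 - 2506/81*e23
Summing the partial products and collecting blades:
Answer: -12083/108 + 4976/27*e12 + 2891/216*e13 - 1691/162*e23


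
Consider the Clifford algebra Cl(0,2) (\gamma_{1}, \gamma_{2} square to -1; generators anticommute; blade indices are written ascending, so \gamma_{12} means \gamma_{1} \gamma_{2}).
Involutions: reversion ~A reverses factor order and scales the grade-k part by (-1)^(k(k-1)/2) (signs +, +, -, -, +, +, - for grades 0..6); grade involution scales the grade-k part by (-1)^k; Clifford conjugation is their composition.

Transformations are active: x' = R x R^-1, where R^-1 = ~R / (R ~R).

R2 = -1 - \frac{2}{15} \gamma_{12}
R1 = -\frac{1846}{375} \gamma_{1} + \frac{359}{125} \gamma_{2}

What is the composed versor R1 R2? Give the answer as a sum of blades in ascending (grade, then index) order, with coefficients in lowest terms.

Distribute over the terms of R1 (each basis-blade product reordered to ascending indices, repeated generators contracted through their squares):
(-\frac{1846}{375} \gamma_{1}) R2 = \frac{1846}{375} \gamma_{1} - \frac{3692}{5625} \gamma_{2}
(\frac{359}{125} \gamma_{2}) R2 = -\frac{718}{1875} \gamma_{1} - \frac{359}{125} \gamma_{2}
Summing the partial products and collecting blades:
Answer: \frac{8512}{1875} \gamma_{1} - \frac{19847}{5625} \gamma_{2}


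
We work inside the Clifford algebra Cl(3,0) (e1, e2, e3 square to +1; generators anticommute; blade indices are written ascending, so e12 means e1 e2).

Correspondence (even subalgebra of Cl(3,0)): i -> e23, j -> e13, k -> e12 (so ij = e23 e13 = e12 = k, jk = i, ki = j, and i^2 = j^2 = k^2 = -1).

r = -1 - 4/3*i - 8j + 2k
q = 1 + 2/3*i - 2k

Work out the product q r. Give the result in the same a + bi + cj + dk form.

In blades: q = 1 - 2*e12 + 2/3*e23, r = -1 + 2*e12 - 8*e13 - 4/3*e23.
Distribute q over r term by term (generator squares from the signature, products reordered to ascending indices): (1)*r = -1 + 2*e12 - 8*e13 - 4/3*e23; (-2*e12)*r = 4 + 2*e12 + 8/3*e13 - 16*e23; (2/3*e23)*r = 8/9 - 16/3*e12 - 4/3*e13 - 2/3*e23.
Sum: 35/9 - 4/3*e12 - 20/3*e13 - 18*e23; translating back through the correspondence:
Answer: 35/9 - 18i - 20/3*j - 4/3*k


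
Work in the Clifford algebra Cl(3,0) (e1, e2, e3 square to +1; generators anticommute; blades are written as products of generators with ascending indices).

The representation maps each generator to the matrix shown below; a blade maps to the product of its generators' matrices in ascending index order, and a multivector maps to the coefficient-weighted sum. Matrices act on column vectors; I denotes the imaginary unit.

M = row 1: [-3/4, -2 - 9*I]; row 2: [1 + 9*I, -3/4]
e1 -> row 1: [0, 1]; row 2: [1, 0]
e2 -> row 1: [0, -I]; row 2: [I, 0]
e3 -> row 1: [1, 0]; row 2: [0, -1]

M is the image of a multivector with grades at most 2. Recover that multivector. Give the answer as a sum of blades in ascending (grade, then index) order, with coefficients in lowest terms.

Method: 1, rho(e1), rho(e2), rho(e3) form a trace-orthogonal basis of the 2x2 complex matrices (tr(X Y) = 2 if X = Y, else 0), so M = m0*1 + m1*rho(e1) + m2*rho(e2) + m3*rho(e3) with m0 = tr(M)/2 = -3/4, m1 = tr(M rho(e1))/2 = -1/2, m2 = tr(M rho(e2))/2 = 9 - 3*I/2, m3 = tr(M rho(e3))/2 = 0.
Multiplying table entries, the bivector images are rho(e1 e2) = I*rho(e3), rho(e1 e3) = -I*rho(e2), rho(e2 e3) = I*rho(e1); with real blade coefficients the real parts of m0..m3 are the coefficients of 1, e1, e2, e3 and the imaginary parts give the bivectors (e2 e3: Im m1, e1 e3: -Im m2, e1 e2: Im m3).
Answer: -3/4 - 1/2*e1 + 9*e2 + 3/2*e1 e3


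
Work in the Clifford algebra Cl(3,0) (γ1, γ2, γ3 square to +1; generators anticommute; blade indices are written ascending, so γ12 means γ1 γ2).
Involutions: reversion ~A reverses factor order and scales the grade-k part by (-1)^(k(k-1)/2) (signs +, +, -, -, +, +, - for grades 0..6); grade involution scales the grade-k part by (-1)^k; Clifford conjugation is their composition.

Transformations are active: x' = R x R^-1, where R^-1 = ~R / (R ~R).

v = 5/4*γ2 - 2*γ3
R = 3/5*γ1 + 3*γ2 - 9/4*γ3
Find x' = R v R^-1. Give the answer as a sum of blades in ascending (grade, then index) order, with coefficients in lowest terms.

~R = 3/5*γ1 + 3*γ2 - 9/4*γ3, and R ~R = 5769/400, so R^-1 = ~R / (5769/400).
R v = 33/4 + 3/4*γ12 - 6/5*γ13 - 51/16*γ23
Answer: 440/641*γ1 + 5595/2564*γ2 - 368/641*γ3


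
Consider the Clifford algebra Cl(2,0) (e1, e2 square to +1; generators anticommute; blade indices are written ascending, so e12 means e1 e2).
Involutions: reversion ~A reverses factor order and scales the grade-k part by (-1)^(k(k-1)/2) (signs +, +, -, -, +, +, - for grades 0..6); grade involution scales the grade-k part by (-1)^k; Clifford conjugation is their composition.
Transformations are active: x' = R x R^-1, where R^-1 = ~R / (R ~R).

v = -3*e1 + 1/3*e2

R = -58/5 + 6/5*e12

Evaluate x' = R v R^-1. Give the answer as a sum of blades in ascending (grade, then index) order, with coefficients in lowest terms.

~R = -58/5 - 6/5*e12, and R ~R = 136, so R^-1 = ~R / (136).
R v = 176/5*e1 - 4/15*e2
Answer: -1277/425*e1 - 367/1275*e2


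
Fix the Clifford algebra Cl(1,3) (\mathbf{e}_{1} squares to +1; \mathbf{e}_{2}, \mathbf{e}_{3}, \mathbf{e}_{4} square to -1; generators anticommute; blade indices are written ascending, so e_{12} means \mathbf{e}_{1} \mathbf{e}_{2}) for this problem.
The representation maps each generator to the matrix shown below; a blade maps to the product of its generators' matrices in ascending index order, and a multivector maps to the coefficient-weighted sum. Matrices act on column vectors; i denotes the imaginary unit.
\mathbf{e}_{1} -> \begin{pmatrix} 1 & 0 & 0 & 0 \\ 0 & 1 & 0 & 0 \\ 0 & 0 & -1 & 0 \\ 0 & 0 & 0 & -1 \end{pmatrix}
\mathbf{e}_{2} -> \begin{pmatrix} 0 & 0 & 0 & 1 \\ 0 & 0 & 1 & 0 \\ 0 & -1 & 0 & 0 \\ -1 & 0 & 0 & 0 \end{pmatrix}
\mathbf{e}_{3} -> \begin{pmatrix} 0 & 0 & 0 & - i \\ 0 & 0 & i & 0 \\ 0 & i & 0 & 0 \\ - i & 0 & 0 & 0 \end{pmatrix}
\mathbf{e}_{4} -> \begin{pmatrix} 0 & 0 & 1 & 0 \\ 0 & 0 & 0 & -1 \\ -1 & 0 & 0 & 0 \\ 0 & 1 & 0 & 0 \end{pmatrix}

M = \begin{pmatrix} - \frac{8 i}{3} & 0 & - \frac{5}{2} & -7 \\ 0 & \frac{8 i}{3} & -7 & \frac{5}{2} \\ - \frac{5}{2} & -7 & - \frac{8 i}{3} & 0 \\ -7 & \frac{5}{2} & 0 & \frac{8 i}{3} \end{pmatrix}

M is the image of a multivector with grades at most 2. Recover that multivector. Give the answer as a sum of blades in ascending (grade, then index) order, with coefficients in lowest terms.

Method: the blade images are trace-orthogonal — tr(rho(e_A) rho(e_B)^-1) = 4 if A = B and 0 otherwise — and rho(e_A)^-1 = (e_A)^2 * rho(e_A) with (e_A)^2 = +1 or -1, so the coefficient of e_A in the preimage is (e_A)^2 * tr(M rho(e_A))/4.
Nonzero projections over blades of grade <= 2: e_{12}: (e_{12})^2 = +1, tr(M rho(e_{12})) = -28, coefficient -7; e_{14}: (e_{14})^2 = +1, tr(M rho(e_{14})) = -10, coefficient -\frac{5}{2}; e_{23}: (e_{23})^2 = -1, tr(M rho(e_{23})) = - \frac{32}{3}, coefficient \frac{8}{3}. Every other blade of grade <= 2 projects to 0.
Answer: -7 e_{12} - \frac{5}{2} e_{14} + \frac{8}{3} e_{23}


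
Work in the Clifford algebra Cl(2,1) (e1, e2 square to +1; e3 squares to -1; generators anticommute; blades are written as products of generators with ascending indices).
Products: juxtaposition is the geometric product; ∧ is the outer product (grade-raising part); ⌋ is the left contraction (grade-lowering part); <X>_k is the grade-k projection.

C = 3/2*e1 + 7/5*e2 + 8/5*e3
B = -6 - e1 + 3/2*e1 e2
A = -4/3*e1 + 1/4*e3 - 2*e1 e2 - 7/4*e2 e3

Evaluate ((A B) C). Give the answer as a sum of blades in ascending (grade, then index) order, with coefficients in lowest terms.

step 1: 13/3 + 8*e1 - 4*e2 - 3/2*e3 + 12*e1 e2 + 23/8*e1 e3 + 21/2*e2 e3 + 17/8*e1 e2 e3
step 2: 44/5 + 187/10*e1 - 431/15*e2 - 2899/240*e3 + 69/5*e1 e2 + 483/40*e1 e3 - 89/80*e2 e3 + 1237/40*e1 e2 e3
Answer: 44/5 + 187/10*e1 - 431/15*e2 - 2899/240*e3 + 69/5*e1 e2 + 483/40*e1 e3 - 89/80*e2 e3 + 1237/40*e1 e2 e3


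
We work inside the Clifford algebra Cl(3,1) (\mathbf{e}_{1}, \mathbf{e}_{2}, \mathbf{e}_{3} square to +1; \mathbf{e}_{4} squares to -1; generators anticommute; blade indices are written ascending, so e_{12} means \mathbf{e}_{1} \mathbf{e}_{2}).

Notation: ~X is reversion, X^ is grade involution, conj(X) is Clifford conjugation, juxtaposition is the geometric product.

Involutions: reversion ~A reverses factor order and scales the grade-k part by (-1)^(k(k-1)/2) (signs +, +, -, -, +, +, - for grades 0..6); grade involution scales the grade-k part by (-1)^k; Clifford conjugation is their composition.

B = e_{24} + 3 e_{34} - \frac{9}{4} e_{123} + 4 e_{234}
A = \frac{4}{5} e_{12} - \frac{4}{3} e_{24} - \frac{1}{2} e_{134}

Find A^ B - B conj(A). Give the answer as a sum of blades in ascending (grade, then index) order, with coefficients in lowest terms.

first term: -\frac{4}{3} + \frac{3}{2} e_{1} + \frac{107}{15} e_{3} + 2 e_{12} + \frac{4}{5} e_{14} - 4 e_{23} + \frac{9}{8} e_{24} - \frac{1}{2} e_{123} + \frac{31}{5} e_{134} + \frac{12}{5} e_{1234}
second term: \frac{4}{3} - \frac{3}{2} e_{1} - \frac{107}{15} e_{3} + 2 e_{12} + \frac{4}{5} e_{14} - 4 e_{23} + \frac{9}{8} e_{24} - \frac{1}{2} e_{123} + \frac{31}{5} e_{134} - \frac{12}{5} e_{1234}
Answer: -\frac{8}{3} + 3 e_{1} + \frac{214}{15} e_{3} + \frac{24}{5} e_{1234}


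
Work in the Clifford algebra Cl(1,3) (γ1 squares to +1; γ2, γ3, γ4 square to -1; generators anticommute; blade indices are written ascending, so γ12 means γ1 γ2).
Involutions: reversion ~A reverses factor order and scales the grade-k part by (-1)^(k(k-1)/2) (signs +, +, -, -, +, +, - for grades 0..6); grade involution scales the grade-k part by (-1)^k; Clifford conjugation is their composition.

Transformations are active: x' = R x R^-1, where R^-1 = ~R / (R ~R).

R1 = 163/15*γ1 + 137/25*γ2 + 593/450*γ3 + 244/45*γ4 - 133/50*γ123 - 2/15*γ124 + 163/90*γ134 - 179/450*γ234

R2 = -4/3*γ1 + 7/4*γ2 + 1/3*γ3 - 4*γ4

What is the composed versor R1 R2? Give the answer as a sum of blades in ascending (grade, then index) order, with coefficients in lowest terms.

Distribute over the terms of R2 (each basis-blade product reordered to ascending indices, repeated generators contracted through their squares):
R1 (-4/3*γ1) = -652/45 + 548/75*γ12 + 1186/675*γ13 + 976/135*γ14 + 266/75*γ23 + 8/45*γ24 - 326/135*γ34 - 358/675*γ1234
R1 (7/4*γ2) = -959/100 + 1141/60*γ12 - 931/200*γ13 - 7/30*γ14 - 4151/1800*γ23 - 427/45*γ24 + 1253/1800*γ34 + 1141/360*γ1234
R1 (1/3*γ3) = -593/1350 + 133/150*γ12 + 163/45*γ13 + 163/270*γ14 + 137/75*γ23 - 179/1350*γ24 - 244/135*γ34 + 2/45*γ1234
R1 (-4*γ4) = 976/45 - 8/15*γ12 + 326/45*γ13 - 652/15*γ14 - 358/225*γ23 - 548/25*γ24 - 1186/225*γ34 + 266/25*γ1234
Summing the partial products and collecting blades:
Answer: -7639/2700 + 8003/300*γ12 + 43031/5400*γ13 - 538/15*γ14 + 2657/1800*γ23 - 42341/1350*γ24 - 3167/360*γ34 + 71947/5400*γ1234


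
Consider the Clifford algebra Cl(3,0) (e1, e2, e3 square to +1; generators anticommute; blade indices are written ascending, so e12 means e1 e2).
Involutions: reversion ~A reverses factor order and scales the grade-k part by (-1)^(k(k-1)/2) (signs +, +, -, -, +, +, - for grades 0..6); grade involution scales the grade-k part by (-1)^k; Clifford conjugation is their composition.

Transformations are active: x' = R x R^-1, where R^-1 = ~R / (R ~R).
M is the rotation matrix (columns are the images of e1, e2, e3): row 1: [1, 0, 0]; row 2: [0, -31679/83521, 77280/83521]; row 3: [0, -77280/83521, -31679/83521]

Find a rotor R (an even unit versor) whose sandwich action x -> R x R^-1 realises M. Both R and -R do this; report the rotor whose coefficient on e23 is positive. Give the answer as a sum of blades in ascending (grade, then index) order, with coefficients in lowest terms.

Method: write R = a + b12*e12 + b13*e13 + b23*e23 with a^2 + b12^2 + b13^2 + b23^2 = 1 (so R^-1 = ~R). Expanding the columns R e_j ~R gives tr M = 4a^2 - 1 and, from the antisymmetric part, M21 - M12 = -4a*b12, M13 - M31 = 4a*b13, M32 - M23 = -4a*b23.
Here tr M = 20163/83521, so a^2 = (1 + tr M)/4 = 25921/83521 and a = ±161/289. Taking a = 161/289: M21 - M12 = 0, M13 - M31 = 0, M32 - M23 = -154560/83521, giving b12 = 0, b13 = 0, b23 = 240/289, i.e. R = 161/289 + 240/289*e23.
Its e23 coefficient is already positive.
Answer: 161/289 + 240/289*e23. Recall the cover is two-to-one: with M of trace 20163/83521, both preimages act alike, and the stated e23 sign chooses the sheet.


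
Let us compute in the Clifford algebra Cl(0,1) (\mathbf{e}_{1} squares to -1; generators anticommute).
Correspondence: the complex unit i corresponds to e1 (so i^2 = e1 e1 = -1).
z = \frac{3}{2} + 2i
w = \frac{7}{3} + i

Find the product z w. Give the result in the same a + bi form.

In blades: z = \frac{3}{2} + 2 e_{1}, w = \frac{7}{3} + e_{1}.
Distribute z over w term by term (generator squares from the signature, products reordered to ascending indices): (\frac{3}{2})*w = \frac{7}{2} + \frac{3}{2} e_{1}; (2 e_{1})*w = -2 + \frac{14}{3} e_{1}.
Sum: \frac{3}{2} + \frac{37}{6} e_{1}; translating back through the correspondence:
Answer: \frac{3}{2} + \frac{37}{6}i


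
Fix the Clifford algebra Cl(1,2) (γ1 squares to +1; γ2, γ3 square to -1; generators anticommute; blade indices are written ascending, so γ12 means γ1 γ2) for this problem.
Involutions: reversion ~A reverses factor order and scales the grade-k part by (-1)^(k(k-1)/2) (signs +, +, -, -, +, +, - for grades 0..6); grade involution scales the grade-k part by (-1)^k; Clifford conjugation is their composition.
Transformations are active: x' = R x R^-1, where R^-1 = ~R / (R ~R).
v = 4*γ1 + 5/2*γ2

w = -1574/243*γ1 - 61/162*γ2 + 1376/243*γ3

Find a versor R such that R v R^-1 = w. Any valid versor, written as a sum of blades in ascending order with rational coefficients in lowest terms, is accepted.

Why this works: both vectors square to 39/4, so q(v) = q(w) and R = v + w = -602/243*γ1 + 172/81*γ2 + 1376/243*γ3 carries v to w — its own direction survives, the complement (v - w)/2 flips.
Answer: -602/243*γ1 + 172/81*γ2 + 1376/243*γ3
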